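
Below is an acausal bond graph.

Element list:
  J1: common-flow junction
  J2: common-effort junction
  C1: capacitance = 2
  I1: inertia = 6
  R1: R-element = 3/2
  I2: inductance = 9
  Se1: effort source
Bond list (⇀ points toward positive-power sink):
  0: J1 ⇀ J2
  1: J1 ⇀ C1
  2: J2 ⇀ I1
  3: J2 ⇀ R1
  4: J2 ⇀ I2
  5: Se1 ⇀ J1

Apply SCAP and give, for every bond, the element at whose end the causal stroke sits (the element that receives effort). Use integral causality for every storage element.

β0 stroke at J2
β1 stroke at J1
β2 stroke at I1
β3 stroke at R1
β4 stroke at I2
β5 stroke at J1

b5 stroke→J1  (Se1 fixes effort; stroke away)
b1 stroke→J1  (C1 integral (e out))
b0 stroke→J2  (closing 1-jn rule on J1)
b2 stroke→I1  (0-jn J2 has e-setter on 0)
b3 stroke→R1  (J2 effort already set via bond 0)
b4 stroke→I2  (0-jn J2 has e-setter on 0)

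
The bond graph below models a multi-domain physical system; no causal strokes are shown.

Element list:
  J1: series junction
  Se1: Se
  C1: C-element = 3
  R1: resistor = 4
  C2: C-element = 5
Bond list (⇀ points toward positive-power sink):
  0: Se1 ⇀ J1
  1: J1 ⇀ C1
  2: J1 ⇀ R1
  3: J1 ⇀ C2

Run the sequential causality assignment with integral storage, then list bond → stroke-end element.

β0 stroke at J1  (source Se1 imposes e)
β1 stroke at J1  (C1 outputs effort q/C1)
β3 stroke at J1  (C2 outputs effort q/C2)
β2 stroke at R1  (J1: last free bond brings flow in)

b0 stroke at J1
b1 stroke at J1
b2 stroke at R1
b3 stroke at J1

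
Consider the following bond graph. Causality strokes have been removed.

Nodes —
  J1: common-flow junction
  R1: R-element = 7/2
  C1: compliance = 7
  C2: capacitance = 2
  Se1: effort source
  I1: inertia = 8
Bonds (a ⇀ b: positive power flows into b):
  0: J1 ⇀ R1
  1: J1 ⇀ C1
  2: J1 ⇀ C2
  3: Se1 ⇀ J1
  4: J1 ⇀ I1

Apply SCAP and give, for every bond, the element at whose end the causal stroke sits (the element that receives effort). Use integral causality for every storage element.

b3 stroke→J1  (Se1: effort source, stroke at far end)
b1 stroke→J1  (prefer integral on C1)
b2 stroke→J1  (C2: C, integral causality)
b4 stroke→I1  (I1 outputs flow p/I1)
b0 stroke→J1  (J1 flow already set via bond 4)

b0 stroke at J1
b1 stroke at J1
b2 stroke at J1
b3 stroke at J1
b4 stroke at I1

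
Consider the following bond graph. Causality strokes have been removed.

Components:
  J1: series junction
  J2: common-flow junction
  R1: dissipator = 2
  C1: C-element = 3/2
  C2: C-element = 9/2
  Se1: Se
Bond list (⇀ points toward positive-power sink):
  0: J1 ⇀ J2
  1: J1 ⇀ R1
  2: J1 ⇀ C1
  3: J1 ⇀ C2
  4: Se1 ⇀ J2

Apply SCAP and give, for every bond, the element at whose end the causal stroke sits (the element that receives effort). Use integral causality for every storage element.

β4 stroke→J2  (Se1 (Se) sets effort on bond)
β0 stroke→J1  (only one flow-in slot at J2)
β2 stroke→J1  (C1 outputs effort q/C1)
β3 stroke→J1  (C2: C, integral causality)
β1 stroke→R1  (only one flow-in slot at J1)

b0 stroke→J1
b1 stroke→R1
b2 stroke→J1
b3 stroke→J1
b4 stroke→J2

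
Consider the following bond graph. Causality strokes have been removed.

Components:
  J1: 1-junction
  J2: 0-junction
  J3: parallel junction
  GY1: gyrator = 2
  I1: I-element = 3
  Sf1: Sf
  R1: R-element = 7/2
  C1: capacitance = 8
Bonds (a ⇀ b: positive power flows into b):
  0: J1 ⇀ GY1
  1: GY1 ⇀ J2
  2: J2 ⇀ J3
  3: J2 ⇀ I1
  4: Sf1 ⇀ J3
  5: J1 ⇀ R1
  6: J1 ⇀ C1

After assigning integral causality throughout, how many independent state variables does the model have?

2  (C1, I1 all integral)

β4 →Sf1  (source Sf1 imposes f)
β2 →J3  (J3 needs exactly one e-in)
β3 →I1  (I1: I, integral causality)
β1 →J2  (only one effort-in slot at J2)
β0 →J1  (GY1 both-in/both-out from 1)
β6 →J1  (C1 integral (e out))
β5 →R1  (J1 needs exactly one f-in)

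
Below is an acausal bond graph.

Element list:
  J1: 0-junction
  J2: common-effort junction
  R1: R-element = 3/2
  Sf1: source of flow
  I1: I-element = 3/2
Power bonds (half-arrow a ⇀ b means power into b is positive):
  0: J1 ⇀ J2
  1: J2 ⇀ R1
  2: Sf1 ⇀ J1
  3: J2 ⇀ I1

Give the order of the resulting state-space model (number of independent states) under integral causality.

b2 stroke at Sf1  (Sf1 (Sf) sets flow on bond)
b0 stroke at J1  (only one effort-in slot at J1)
b3 stroke at I1  (I1 outputs flow p/I1)
b1 stroke at J2  (J2: last free bond brings effort in)

1  (I1 all integral)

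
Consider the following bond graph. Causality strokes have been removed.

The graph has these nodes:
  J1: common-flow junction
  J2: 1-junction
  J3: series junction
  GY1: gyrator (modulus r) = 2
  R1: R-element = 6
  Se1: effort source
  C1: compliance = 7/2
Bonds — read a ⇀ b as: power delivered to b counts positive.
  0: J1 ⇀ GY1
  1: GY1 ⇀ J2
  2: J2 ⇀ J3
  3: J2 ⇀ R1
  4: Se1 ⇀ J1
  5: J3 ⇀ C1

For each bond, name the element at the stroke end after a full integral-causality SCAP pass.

bond 0 |GY1
bond 1 |GY1
bond 2 |J2
bond 3 |J2
bond 4 |J1
bond 5 |J3

bond 4 →J1  (Se1 (Se) sets effort on bond)
bond 0 →GY1  (closing 1-jn rule on J1)
bond 1 →GY1  (GY1 both-in/both-out from 0)
bond 2 →J2  (1-jn J2 has f-setter on 1)
bond 3 →J2  (J2: bond 1 brought flow, rest push out)
bond 5 →J3  (1-jn J3 has f-setter on 2)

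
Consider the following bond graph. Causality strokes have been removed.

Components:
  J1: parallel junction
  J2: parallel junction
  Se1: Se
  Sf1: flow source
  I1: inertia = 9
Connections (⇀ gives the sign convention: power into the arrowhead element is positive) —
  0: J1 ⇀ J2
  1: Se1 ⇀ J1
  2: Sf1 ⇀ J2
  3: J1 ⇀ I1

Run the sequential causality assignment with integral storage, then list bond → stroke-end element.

b0 →J2
b1 →J1
b2 →Sf1
b3 →I1

β1 stroke→J1  (Se1: effort source, stroke at far end)
β2 stroke→Sf1  (Sf1: flow source, stroke at near end)
β0 stroke→J2  (J1 effort already set via bond 1)
β3 stroke→I1  (0-jn J1 has e-setter on 1)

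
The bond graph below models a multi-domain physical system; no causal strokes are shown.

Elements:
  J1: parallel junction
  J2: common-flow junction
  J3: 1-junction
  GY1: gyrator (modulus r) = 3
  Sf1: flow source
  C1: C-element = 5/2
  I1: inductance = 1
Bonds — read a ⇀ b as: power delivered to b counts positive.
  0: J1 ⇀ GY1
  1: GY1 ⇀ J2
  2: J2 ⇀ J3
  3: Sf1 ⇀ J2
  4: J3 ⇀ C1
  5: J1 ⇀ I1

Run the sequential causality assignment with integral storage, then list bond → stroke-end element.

b3 |Sf1  (source Sf1 imposes f)
b1 |J2  (common-f at J2 fixed by 3)
b2 |J2  (J2 flow already set via bond 3)
b4 |J3  (J3 flow already set via bond 2)
b0 |J1  (GY1: gyrator matches bond 1)
b5 |I1  (common-e at J1 fixed by 0)

bond 0 →J1
bond 1 →J2
bond 2 →J2
bond 3 →Sf1
bond 4 →J3
bond 5 →I1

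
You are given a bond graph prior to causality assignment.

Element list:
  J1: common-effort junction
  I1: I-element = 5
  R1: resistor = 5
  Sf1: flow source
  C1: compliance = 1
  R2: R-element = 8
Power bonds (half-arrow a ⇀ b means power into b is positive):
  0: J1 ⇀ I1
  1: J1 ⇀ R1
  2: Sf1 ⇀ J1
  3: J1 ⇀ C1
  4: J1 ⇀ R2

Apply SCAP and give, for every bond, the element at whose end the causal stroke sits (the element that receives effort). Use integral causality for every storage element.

bond 2 |Sf1  (source Sf1 imposes f)
bond 0 |I1  (prefer integral on I1)
bond 3 |J1  (C1 integral (e out))
bond 1 |R1  (0-jn J1 has e-setter on 3)
bond 4 |R2  (J1 effort already set via bond 3)

#0 |I1
#1 |R1
#2 |Sf1
#3 |J1
#4 |R2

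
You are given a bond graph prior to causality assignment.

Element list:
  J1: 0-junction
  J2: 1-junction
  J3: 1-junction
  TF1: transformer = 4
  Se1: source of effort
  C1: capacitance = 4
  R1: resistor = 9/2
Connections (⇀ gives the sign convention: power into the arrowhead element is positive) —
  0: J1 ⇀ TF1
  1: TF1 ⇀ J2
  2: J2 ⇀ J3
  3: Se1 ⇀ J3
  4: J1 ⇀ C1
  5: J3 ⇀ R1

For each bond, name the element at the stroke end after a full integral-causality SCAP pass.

β3 stroke→J3  (Se1 (Se) sets effort on bond)
β4 stroke→J1  (prefer integral on C1)
β0 stroke→TF1  (J1: bond 4 brought effort, rest push out)
β1 stroke→J2  (through TF1, causality passes straight; one stroke at TF1)
β2 stroke→J3  (J2: last free bond brings flow in)
β5 stroke→R1  (only one flow-in slot at J3)

β0 |TF1
β1 |J2
β2 |J3
β3 |J3
β4 |J1
β5 |R1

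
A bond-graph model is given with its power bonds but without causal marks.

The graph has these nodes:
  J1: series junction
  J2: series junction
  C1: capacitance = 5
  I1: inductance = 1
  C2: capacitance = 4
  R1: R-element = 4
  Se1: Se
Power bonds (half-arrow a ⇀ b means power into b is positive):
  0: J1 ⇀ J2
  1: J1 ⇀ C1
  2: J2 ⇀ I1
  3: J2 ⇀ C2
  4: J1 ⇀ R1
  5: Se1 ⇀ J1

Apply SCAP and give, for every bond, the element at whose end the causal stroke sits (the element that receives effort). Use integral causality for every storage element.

b5 stroke→J1  (Se1: effort source, stroke at far end)
b1 stroke→J1  (C1 integral (e out))
b2 stroke→I1  (I1: I, integral causality)
b0 stroke→J2  (J2 flow already set via bond 2)
b3 stroke→J2  (J2: bond 2 brought flow, rest push out)
b4 stroke→J1  (1-jn J1 has f-setter on 0)

b0 |J2
b1 |J1
b2 |I1
b3 |J2
b4 |J1
b5 |J1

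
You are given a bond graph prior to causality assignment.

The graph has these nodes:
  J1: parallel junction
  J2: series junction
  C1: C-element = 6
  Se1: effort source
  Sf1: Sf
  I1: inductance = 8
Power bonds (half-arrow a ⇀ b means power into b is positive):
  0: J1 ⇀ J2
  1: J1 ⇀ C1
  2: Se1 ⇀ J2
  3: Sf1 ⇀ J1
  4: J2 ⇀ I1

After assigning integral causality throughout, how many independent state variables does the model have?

2  (C1, I1 all integral)

#2 →J2  (Se1 (Se) sets effort on bond)
#3 →Sf1  (source Sf1 imposes f)
#1 →J1  (C1 integral (e out))
#0 →J2  (J1: bond 1 brought effort, rest push out)
#4 →I1  (closing 1-jn rule on J2)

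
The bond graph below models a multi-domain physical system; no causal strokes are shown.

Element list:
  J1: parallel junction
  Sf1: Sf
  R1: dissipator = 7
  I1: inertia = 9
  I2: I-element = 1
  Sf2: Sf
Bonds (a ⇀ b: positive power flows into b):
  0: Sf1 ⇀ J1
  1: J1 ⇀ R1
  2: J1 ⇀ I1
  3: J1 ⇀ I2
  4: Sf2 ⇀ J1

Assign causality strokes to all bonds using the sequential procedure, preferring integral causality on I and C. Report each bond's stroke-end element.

b0 →Sf1
b1 →J1
b2 →I1
b3 →I2
b4 →Sf2

b0 stroke at Sf1  (Sf1: flow source, stroke at near end)
b4 stroke at Sf2  (Sf2 fixes flow; stroke at Sf2)
b2 stroke at I1  (I1 outputs flow p/I1)
b3 stroke at I2  (I2 outputs flow p/I2)
b1 stroke at J1  (J1 needs exactly one e-in)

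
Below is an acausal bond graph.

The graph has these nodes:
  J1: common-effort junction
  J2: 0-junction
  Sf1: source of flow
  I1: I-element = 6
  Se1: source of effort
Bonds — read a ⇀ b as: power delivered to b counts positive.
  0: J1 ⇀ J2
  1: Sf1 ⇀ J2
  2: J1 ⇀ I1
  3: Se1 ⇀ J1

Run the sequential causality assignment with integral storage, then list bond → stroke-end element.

β0 stroke→J2
β1 stroke→Sf1
β2 stroke→I1
β3 stroke→J1

b1 →Sf1  (source Sf1 imposes f)
b3 →J1  (source Se1 imposes e)
b0 →J2  (J1: bond 3 brought effort, rest push out)
b2 →I1  (common-e at J1 fixed by 3)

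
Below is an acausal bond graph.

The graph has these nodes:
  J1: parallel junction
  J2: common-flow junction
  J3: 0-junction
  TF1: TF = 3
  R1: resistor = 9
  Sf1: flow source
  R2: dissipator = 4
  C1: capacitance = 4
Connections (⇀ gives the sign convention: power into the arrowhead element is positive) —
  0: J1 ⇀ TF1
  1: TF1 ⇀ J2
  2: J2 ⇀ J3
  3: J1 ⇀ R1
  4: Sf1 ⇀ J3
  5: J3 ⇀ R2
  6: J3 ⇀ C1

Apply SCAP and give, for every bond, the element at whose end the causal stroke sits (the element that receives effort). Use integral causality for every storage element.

#4 stroke→Sf1  (Sf1 fixes flow; stroke at Sf1)
#6 stroke→J3  (C1: C, integral causality)
#2 stroke→J2  (0-jn J3 has e-setter on 6)
#5 stroke→R2  (0-jn J3 has e-setter on 6)
#1 stroke→TF1  (J2 needs exactly one f-in)
#0 stroke→J1  (TF1: transformer flips bond 1)
#3 stroke→R1  (J1 effort already set via bond 0)

#0 |J1
#1 |TF1
#2 |J2
#3 |R1
#4 |Sf1
#5 |R2
#6 |J3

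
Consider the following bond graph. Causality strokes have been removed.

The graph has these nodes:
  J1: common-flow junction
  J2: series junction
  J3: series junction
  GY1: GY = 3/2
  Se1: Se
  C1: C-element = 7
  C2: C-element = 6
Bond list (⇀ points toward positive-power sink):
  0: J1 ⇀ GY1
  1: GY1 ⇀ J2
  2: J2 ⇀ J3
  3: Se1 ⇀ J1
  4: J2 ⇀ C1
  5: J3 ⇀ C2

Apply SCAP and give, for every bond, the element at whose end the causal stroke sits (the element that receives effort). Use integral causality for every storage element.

b0 |GY1
b1 |GY1
b2 |J2
b3 |J1
b4 |J2
b5 |J3

β3 →J1  (source Se1 imposes e)
β0 →GY1  (closing 1-jn rule on J1)
β1 →GY1  (GY GY1: same side as bond 0)
β2 →J2  (J2 flow already set via bond 1)
β4 →J2  (J2 flow already set via bond 1)
β5 →J3  (common-f at J3 fixed by 2)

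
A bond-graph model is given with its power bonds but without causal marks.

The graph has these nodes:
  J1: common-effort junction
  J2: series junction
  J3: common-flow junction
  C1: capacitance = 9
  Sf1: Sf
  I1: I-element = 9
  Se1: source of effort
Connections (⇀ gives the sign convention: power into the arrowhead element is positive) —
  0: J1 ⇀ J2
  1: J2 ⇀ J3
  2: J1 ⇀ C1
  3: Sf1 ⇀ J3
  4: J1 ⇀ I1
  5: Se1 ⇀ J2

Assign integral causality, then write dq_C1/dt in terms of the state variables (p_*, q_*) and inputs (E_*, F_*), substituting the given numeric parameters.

β3 →Sf1  (Sf1 (Sf) sets flow on bond)
β5 →J2  (Se1 fixes effort; stroke away)
β1 →J3  (common-f at J3 fixed by 3)
β0 →J2  (common-f at J2 fixed by 1)
β2 →J1  (C1 integral (e out))
β4 →I1  (common-e at J1 fixed by 2)

dq_C1/dt = -F_Sf1 - p_I1/9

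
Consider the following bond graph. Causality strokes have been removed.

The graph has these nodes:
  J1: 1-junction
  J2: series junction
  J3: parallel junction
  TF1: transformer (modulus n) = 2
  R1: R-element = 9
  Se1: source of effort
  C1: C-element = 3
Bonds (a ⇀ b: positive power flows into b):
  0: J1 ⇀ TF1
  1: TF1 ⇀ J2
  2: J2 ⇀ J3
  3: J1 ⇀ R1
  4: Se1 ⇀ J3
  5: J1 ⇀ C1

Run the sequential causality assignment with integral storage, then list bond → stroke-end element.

#4 |J3  (Se1: effort source, stroke at far end)
#2 |J2  (common-e at J3 fixed by 4)
#1 |TF1  (only one flow-in slot at J2)
#0 |J1  (TF TF1: opposite of bond 1)
#5 |J1  (prefer integral on C1)
#3 |R1  (only one flow-in slot at J1)

β0 stroke→J1
β1 stroke→TF1
β2 stroke→J2
β3 stroke→R1
β4 stroke→J3
β5 stroke→J1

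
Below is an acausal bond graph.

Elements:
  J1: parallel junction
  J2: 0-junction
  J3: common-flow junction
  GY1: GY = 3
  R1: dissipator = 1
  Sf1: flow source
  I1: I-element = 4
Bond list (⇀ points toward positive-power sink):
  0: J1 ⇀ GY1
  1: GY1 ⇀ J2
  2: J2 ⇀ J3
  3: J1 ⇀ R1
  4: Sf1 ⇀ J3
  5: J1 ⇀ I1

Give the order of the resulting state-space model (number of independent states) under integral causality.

1  (I1 all integral)

β4 stroke at Sf1  (Sf1: flow source, stroke at near end)
β2 stroke at J3  (1-jn J3 has f-setter on 4)
β1 stroke at J2  (J2 needs exactly one e-in)
β0 stroke at J1  (GY GY1: same side as bond 1)
β3 stroke at R1  (J1: bond 0 brought effort, rest push out)
β5 stroke at I1  (0-jn J1 has e-setter on 0)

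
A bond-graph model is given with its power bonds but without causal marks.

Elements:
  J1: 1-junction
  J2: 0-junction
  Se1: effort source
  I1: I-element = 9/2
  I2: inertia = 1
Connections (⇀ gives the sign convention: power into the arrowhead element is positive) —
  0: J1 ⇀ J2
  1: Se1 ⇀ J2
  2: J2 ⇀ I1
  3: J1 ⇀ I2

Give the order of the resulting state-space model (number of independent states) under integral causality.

#1 |J2  (Se1 fixes effort; stroke away)
#0 |J1  (0-jn J2 has e-setter on 1)
#2 |I1  (0-jn J2 has e-setter on 1)
#3 |I2  (J1 needs exactly one f-in)

2  (I1, I2 all integral)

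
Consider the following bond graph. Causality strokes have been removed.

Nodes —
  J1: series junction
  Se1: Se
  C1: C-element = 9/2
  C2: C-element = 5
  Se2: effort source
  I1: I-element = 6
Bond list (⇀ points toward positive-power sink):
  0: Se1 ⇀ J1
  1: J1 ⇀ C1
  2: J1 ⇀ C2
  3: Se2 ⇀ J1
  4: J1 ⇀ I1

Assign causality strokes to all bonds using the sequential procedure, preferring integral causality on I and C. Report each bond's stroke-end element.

β0 stroke at J1  (Se1 fixes effort; stroke away)
β3 stroke at J1  (Se2 (Se) sets effort on bond)
β1 stroke at J1  (C1: C, integral causality)
β2 stroke at J1  (C2 integral (e out))
β4 stroke at I1  (J1 needs exactly one f-in)

b0 |J1
b1 |J1
b2 |J1
b3 |J1
b4 |I1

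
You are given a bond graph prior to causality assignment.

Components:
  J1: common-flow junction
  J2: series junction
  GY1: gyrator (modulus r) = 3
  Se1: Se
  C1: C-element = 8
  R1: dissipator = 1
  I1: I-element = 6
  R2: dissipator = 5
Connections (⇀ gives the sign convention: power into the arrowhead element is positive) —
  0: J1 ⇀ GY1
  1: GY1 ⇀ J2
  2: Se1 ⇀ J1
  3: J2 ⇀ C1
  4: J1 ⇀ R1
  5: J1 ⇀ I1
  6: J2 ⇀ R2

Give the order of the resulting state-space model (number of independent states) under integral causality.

2  (C1, I1 all integral)

#2 |J1  (source Se1 imposes e)
#3 |J2  (prefer integral on C1)
#5 |I1  (I1 integral (f out))
#0 |J1  (common-f at J1 fixed by 5)
#4 |J1  (J1 flow already set via bond 5)
#1 |J2  (GY1: gyrator matches bond 0)
#6 |R2  (J2: last free bond brings flow in)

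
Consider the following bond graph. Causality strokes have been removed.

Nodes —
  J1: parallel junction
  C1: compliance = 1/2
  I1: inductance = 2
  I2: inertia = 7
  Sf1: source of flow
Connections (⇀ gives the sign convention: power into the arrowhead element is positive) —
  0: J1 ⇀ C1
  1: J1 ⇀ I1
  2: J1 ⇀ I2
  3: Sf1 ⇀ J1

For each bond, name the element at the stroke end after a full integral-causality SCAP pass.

bond 3 stroke at Sf1  (Sf1 (Sf) sets flow on bond)
bond 0 stroke at J1  (C1 outputs effort q/C1)
bond 1 stroke at I1  (J1: bond 0 brought effort, rest push out)
bond 2 stroke at I2  (common-e at J1 fixed by 0)

#0 →J1
#1 →I1
#2 →I2
#3 →Sf1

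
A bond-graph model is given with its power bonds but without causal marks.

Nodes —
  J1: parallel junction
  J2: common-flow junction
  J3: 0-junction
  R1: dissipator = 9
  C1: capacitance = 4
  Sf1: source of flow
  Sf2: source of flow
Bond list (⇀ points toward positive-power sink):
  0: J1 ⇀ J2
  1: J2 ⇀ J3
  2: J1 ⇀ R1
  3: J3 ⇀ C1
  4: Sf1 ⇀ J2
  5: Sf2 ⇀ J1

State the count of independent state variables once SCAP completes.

b4 |Sf1  (Sf1 (Sf) sets flow on bond)
b5 |Sf2  (Sf2: flow source, stroke at near end)
b0 |J2  (1-jn J2 has f-setter on 4)
b1 |J2  (common-f at J2 fixed by 4)
b3 |J3  (closing 0-jn rule on J3)
b2 |J1  (J1: last free bond brings effort in)

1  (C1 all integral)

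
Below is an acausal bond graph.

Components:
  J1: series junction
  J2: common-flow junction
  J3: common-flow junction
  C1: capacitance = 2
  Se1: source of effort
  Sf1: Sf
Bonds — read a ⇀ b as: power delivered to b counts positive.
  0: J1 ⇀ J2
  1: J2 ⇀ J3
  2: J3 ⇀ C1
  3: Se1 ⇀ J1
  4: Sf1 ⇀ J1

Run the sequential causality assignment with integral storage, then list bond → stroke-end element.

β0 stroke at J1
β1 stroke at J2
β2 stroke at J3
β3 stroke at J1
β4 stroke at Sf1

b3 stroke at J1  (Se1 (Se) sets effort on bond)
b4 stroke at Sf1  (Sf1 fixes flow; stroke at Sf1)
b0 stroke at J1  (J1 flow already set via bond 4)
b1 stroke at J2  (1-jn J2 has f-setter on 0)
b2 stroke at J3  (1-jn J3 has f-setter on 1)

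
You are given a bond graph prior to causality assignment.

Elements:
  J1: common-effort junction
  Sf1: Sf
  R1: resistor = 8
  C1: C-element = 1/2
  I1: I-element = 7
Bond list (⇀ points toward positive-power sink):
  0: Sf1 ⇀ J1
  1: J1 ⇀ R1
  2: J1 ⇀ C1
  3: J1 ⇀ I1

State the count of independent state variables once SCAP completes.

2  (C1, I1 all integral)

β0 |Sf1  (Sf1 (Sf) sets flow on bond)
β2 |J1  (C1: C, integral causality)
β1 |R1  (common-e at J1 fixed by 2)
β3 |I1  (0-jn J1 has e-setter on 2)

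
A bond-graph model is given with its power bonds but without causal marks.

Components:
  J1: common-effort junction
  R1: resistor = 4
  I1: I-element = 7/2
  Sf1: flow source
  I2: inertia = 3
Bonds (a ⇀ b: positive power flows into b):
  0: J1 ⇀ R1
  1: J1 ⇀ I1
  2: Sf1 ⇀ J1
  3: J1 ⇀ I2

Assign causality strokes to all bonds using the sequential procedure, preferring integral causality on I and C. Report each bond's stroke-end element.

β0 |J1
β1 |I1
β2 |Sf1
β3 |I2

bond 2 →Sf1  (source Sf1 imposes f)
bond 1 →I1  (I1 integral (f out))
bond 3 →I2  (I2 outputs flow p/I2)
bond 0 →J1  (only one effort-in slot at J1)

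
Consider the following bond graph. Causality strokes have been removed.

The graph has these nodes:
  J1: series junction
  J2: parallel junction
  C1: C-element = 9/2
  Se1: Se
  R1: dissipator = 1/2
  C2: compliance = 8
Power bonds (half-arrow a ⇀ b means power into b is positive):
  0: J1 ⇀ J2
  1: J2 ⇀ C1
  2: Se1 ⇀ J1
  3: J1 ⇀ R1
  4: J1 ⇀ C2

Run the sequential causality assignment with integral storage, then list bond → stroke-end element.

#0 →J1
#1 →J2
#2 →J1
#3 →R1
#4 →J1

β2 stroke at J1  (Se1: effort source, stroke at far end)
β1 stroke at J2  (prefer integral on C1)
β0 stroke at J1  (0-jn J2 has e-setter on 1)
β4 stroke at J1  (C2: C, integral causality)
β3 stroke at R1  (closing 1-jn rule on J1)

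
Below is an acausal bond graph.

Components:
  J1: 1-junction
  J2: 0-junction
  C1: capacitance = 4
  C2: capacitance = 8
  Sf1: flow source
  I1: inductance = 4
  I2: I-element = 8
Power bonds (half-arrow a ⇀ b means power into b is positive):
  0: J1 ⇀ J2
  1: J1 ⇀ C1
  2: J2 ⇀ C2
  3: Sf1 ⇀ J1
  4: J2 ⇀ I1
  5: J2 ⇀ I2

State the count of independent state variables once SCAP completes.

4  (C1, C2, I1, I2 all integral)

b3 stroke→Sf1  (Sf1 (Sf) sets flow on bond)
b0 stroke→J1  (1-jn J1 has f-setter on 3)
b1 stroke→J1  (common-f at J1 fixed by 3)
b2 stroke→J2  (C2 outputs effort q/C2)
b4 stroke→I1  (0-jn J2 has e-setter on 2)
b5 stroke→I2  (common-e at J2 fixed by 2)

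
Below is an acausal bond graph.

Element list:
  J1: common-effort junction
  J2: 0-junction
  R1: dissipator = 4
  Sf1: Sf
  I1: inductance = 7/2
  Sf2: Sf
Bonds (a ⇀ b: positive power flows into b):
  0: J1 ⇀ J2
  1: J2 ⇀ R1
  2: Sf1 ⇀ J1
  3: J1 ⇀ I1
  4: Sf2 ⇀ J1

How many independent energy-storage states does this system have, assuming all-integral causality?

1  (I1 all integral)

bond 2 stroke→Sf1  (Sf1 fixes flow; stroke at Sf1)
bond 4 stroke→Sf2  (Sf2 fixes flow; stroke at Sf2)
bond 3 stroke→I1  (prefer integral on I1)
bond 0 stroke→J1  (J1 needs exactly one e-in)
bond 1 stroke→J2  (J2 needs exactly one e-in)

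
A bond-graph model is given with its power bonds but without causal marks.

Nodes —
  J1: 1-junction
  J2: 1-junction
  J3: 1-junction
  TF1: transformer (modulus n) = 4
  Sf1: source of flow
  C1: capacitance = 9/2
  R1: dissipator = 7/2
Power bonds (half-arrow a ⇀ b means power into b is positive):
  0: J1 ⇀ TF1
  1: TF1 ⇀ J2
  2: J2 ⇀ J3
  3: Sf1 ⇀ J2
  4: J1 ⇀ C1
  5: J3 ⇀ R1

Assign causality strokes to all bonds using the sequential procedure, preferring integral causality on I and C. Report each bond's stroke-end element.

bond 3 |Sf1  (source Sf1 imposes f)
bond 1 |J2  (J2: bond 3 brought flow, rest push out)
bond 2 |J2  (1-jn J2 has f-setter on 3)
bond 5 |J3  (common-f at J3 fixed by 2)
bond 0 |TF1  (TF1: transformer flips bond 1)
bond 4 |J1  (1-jn J1 has f-setter on 0)

b0 →TF1
b1 →J2
b2 →J2
b3 →Sf1
b4 →J1
b5 →J3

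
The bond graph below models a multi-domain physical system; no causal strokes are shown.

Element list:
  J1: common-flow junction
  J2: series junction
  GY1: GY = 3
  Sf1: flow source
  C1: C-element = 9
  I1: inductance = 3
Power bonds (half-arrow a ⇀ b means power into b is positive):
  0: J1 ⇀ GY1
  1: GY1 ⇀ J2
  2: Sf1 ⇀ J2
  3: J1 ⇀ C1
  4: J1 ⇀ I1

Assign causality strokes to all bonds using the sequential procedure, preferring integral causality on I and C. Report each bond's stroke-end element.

b0 stroke→J1
b1 stroke→J2
b2 stroke→Sf1
b3 stroke→J1
b4 stroke→I1

#2 →Sf1  (source Sf1 imposes f)
#1 →J2  (common-f at J2 fixed by 2)
#0 →J1  (GY GY1: same side as bond 1)
#3 →J1  (C1 integral (e out))
#4 →I1  (closing 1-jn rule on J1)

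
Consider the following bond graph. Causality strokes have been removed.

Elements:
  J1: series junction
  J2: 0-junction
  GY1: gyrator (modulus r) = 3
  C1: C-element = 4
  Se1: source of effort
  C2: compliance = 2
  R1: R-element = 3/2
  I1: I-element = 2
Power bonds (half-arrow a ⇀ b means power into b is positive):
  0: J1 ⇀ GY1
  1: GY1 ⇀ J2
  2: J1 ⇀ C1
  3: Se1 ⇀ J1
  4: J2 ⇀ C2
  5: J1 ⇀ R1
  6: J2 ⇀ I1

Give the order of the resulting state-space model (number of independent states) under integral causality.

β3 stroke→J1  (Se1 fixes effort; stroke away)
β2 stroke→J1  (prefer integral on C1)
β4 stroke→J2  (C2: C, integral causality)
β1 stroke→GY1  (0-jn J2 has e-setter on 4)
β6 stroke→I1  (J2: bond 4 brought effort, rest push out)
β0 stroke→GY1  (GY GY1: same side as bond 1)
β5 stroke→J1  (J1: bond 0 brought flow, rest push out)

3  (C1, C2, I1 all integral)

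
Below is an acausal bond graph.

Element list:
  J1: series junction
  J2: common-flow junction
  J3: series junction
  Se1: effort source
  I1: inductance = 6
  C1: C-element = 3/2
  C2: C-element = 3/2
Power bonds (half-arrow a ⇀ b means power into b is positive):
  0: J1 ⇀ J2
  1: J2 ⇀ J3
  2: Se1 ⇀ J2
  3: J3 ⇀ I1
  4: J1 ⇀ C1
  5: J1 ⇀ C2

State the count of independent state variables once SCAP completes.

bond 2 →J2  (source Se1 imposes e)
bond 3 →I1  (I1 outputs flow p/I1)
bond 1 →J3  (J3: bond 3 brought flow, rest push out)
bond 0 →J2  (J2: bond 1 brought flow, rest push out)
bond 4 →J1  (J1 flow already set via bond 0)
bond 5 →J1  (1-jn J1 has f-setter on 0)

3  (C1, C2, I1 all integral)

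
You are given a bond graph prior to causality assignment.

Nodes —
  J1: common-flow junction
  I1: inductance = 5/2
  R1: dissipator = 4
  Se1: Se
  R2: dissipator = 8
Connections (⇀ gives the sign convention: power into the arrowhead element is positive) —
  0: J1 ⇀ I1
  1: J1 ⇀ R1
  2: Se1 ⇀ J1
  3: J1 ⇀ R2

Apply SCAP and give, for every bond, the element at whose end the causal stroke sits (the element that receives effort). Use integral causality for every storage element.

#0 stroke at I1
#1 stroke at J1
#2 stroke at J1
#3 stroke at J1

#2 →J1  (Se1: effort source, stroke at far end)
#0 →I1  (I1 outputs flow p/I1)
#1 →J1  (1-jn J1 has f-setter on 0)
#3 →J1  (1-jn J1 has f-setter on 0)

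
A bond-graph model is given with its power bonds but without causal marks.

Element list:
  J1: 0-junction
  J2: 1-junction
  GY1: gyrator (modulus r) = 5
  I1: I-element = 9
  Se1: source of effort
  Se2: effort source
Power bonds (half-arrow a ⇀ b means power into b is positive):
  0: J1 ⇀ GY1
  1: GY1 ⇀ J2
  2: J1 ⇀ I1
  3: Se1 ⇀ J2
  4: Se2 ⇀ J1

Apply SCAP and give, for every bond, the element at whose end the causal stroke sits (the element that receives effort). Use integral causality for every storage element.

#3 stroke→J2  (Se1 (Se) sets effort on bond)
#4 stroke→J1  (Se2 (Se) sets effort on bond)
#0 stroke→GY1  (J1: bond 4 brought effort, rest push out)
#2 stroke→I1  (J1: bond 4 brought effort, rest push out)
#1 stroke→GY1  (J2 needs exactly one f-in)

#0 stroke→GY1
#1 stroke→GY1
#2 stroke→I1
#3 stroke→J2
#4 stroke→J1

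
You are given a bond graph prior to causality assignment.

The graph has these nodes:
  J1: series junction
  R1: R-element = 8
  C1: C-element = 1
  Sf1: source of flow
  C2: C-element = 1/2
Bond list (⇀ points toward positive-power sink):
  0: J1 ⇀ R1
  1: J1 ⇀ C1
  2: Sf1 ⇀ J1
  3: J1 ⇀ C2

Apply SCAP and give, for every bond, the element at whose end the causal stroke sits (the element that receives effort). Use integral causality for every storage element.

b0 stroke→J1
b1 stroke→J1
b2 stroke→Sf1
b3 stroke→J1

b2 |Sf1  (Sf1 (Sf) sets flow on bond)
b0 |J1  (1-jn J1 has f-setter on 2)
b1 |J1  (J1 flow already set via bond 2)
b3 |J1  (common-f at J1 fixed by 2)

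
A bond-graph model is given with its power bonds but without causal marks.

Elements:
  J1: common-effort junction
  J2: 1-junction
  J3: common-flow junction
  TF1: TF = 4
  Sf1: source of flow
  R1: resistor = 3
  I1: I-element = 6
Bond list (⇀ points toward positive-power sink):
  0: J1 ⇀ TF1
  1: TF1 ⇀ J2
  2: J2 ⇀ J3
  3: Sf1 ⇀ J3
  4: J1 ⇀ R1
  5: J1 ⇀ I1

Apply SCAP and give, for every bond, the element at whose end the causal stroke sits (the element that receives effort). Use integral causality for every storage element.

#0 →TF1
#1 →J2
#2 →J3
#3 →Sf1
#4 →J1
#5 →I1

β3 |Sf1  (Sf1: flow source, stroke at near end)
β2 |J3  (J3 flow already set via bond 3)
β1 |J2  (J2 flow already set via bond 2)
β0 |TF1  (TF TF1: opposite of bond 1)
β5 |I1  (I1: I, integral causality)
β4 |J1  (J1: last free bond brings effort in)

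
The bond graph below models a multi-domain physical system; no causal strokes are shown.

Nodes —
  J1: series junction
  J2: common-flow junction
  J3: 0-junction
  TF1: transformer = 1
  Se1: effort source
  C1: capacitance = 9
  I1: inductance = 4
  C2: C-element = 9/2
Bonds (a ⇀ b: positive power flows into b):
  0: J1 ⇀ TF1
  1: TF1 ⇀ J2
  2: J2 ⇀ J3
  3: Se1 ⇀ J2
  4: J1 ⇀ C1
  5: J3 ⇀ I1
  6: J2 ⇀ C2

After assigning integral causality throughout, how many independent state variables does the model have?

3  (C1, C2, I1 all integral)

#3 stroke at J2  (Se1 fixes effort; stroke away)
#4 stroke at J1  (C1: C, integral causality)
#0 stroke at TF1  (J1 needs exactly one f-in)
#1 stroke at J2  (through TF1, causality passes straight; one stroke at TF1)
#5 stroke at I1  (I1 integral (f out))
#2 stroke at J3  (J3: last free bond brings effort in)
#6 stroke at J2  (J2 flow already set via bond 2)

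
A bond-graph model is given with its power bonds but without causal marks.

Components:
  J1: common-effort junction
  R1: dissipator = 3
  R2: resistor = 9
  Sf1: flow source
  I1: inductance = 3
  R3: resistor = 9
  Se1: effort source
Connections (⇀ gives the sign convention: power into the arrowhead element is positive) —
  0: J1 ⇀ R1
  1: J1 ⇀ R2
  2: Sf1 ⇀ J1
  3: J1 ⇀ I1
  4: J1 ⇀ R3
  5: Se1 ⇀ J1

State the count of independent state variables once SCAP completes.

1  (I1 all integral)

β2 →Sf1  (Sf1: flow source, stroke at near end)
β5 →J1  (source Se1 imposes e)
β0 →R1  (0-jn J1 has e-setter on 5)
β1 →R2  (J1: bond 5 brought effort, rest push out)
β3 →I1  (J1: bond 5 brought effort, rest push out)
β4 →R3  (J1 effort already set via bond 5)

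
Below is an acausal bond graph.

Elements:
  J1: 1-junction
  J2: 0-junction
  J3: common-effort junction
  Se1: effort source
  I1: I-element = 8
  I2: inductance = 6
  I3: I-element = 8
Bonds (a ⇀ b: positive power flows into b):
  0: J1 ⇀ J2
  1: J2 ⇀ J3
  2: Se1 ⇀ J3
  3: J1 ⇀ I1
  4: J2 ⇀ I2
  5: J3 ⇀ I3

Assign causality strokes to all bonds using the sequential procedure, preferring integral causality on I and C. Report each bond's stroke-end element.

bond 0 stroke at J1
bond 1 stroke at J2
bond 2 stroke at J3
bond 3 stroke at I1
bond 4 stroke at I2
bond 5 stroke at I3

bond 2 →J3  (source Se1 imposes e)
bond 1 →J2  (J3: bond 2 brought effort, rest push out)
bond 5 →I3  (J3: bond 2 brought effort, rest push out)
bond 0 →J1  (0-jn J2 has e-setter on 1)
bond 4 →I2  (J2 effort already set via bond 1)
bond 3 →I1  (only one flow-in slot at J1)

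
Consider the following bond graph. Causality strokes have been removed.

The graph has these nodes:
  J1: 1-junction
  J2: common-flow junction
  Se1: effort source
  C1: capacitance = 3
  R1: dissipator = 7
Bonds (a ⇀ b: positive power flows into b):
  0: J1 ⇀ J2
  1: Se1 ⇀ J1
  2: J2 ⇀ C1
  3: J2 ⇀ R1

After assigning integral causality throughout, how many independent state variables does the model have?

β1 stroke→J1  (source Se1 imposes e)
β0 stroke→J2  (J1: last free bond brings flow in)
β2 stroke→J2  (prefer integral on C1)
β3 stroke→R1  (J2: last free bond brings flow in)

1  (C1 all integral)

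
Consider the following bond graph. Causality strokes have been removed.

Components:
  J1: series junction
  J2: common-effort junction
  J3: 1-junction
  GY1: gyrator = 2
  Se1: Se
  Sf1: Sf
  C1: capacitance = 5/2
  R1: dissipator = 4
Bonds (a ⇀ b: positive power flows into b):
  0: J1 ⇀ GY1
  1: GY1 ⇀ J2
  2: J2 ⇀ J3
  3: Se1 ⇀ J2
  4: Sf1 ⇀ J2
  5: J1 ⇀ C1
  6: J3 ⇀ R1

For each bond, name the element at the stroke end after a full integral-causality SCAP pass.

#3 →J2  (Se1 (Se) sets effort on bond)
#4 →Sf1  (Sf1 fixes flow; stroke at Sf1)
#1 →GY1  (0-jn J2 has e-setter on 3)
#2 →J3  (J2 effort already set via bond 3)
#6 →R1  (closing 1-jn rule on J3)
#0 →GY1  (GY GY1: same side as bond 1)
#5 →J1  (1-jn J1 has f-setter on 0)

bond 0 |GY1
bond 1 |GY1
bond 2 |J3
bond 3 |J2
bond 4 |Sf1
bond 5 |J1
bond 6 |R1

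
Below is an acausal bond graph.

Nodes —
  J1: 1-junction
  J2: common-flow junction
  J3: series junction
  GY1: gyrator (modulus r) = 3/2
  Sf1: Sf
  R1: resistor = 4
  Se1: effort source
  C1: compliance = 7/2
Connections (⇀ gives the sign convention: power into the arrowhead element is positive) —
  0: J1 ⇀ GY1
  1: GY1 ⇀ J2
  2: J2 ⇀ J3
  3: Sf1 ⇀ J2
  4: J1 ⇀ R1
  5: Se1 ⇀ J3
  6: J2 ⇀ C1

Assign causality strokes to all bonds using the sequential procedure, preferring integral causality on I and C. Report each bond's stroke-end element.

#3 |Sf1  (Sf1 fixes flow; stroke at Sf1)
#5 |J3  (source Se1 imposes e)
#1 |J2  (J2 flow already set via bond 3)
#2 |J2  (common-f at J2 fixed by 3)
#6 |J2  (J2 flow already set via bond 3)
#0 |J1  (GY1: gyrator matches bond 1)
#4 |R1  (J1: last free bond brings flow in)

b0 |J1
b1 |J2
b2 |J2
b3 |Sf1
b4 |R1
b5 |J3
b6 |J2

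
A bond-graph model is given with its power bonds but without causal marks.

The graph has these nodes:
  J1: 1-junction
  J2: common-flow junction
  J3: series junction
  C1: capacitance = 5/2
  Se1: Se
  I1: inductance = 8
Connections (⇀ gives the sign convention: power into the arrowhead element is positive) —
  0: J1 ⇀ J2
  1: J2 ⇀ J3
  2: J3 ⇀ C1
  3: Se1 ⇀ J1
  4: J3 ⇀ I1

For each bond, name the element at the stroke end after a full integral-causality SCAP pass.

bond 0 stroke at J2
bond 1 stroke at J3
bond 2 stroke at J3
bond 3 stroke at J1
bond 4 stroke at I1

bond 3 |J1  (Se1 (Se) sets effort on bond)
bond 0 |J2  (J1: last free bond brings flow in)
bond 1 |J3  (J2: last free bond brings flow in)
bond 2 |J3  (prefer integral on C1)
bond 4 |I1  (closing 1-jn rule on J3)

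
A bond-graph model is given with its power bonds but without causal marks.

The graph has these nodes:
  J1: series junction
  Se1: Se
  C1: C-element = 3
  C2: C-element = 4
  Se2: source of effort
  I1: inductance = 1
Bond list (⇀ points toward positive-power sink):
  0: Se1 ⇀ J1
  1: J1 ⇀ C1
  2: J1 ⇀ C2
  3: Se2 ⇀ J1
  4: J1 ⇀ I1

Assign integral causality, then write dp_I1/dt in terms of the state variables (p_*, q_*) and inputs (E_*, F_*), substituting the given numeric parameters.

dp_I1/dt = E_Se1 + E_Se2 - q_C1/3 - q_C2/4

β0 stroke at J1  (Se1 (Se) sets effort on bond)
β3 stroke at J1  (Se2 (Se) sets effort on bond)
β1 stroke at J1  (C1: C, integral causality)
β2 stroke at J1  (prefer integral on C2)
β4 stroke at I1  (J1 needs exactly one f-in)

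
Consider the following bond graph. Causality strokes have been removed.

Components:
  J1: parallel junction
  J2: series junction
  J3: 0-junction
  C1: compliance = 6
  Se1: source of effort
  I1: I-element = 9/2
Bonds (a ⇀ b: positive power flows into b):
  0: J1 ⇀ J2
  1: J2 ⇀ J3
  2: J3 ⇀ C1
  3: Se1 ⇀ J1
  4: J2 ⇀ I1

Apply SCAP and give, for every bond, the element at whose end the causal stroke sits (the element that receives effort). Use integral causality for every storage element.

#0 stroke at J2
#1 stroke at J2
#2 stroke at J3
#3 stroke at J1
#4 stroke at I1

bond 3 →J1  (source Se1 imposes e)
bond 0 →J2  (0-jn J1 has e-setter on 3)
bond 2 →J3  (C1 outputs effort q/C1)
bond 1 →J2  (common-e at J3 fixed by 2)
bond 4 →I1  (only one flow-in slot at J2)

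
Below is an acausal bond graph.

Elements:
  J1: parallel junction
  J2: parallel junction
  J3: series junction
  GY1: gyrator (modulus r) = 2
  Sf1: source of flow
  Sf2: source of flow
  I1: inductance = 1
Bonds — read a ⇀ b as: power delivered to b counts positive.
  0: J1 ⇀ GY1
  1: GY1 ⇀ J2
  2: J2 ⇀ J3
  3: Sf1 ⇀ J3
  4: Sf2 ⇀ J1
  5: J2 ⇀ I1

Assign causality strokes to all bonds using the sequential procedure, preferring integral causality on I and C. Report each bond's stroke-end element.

β3 stroke at Sf1  (source Sf1 imposes f)
β4 stroke at Sf2  (Sf2 (Sf) sets flow on bond)
β0 stroke at J1  (J1: last free bond brings effort in)
β2 stroke at J3  (J3 flow already set via bond 3)
β1 stroke at J2  (GY1 both-in/both-out from 0)
β5 stroke at I1  (0-jn J2 has e-setter on 1)

b0 |J1
b1 |J2
b2 |J3
b3 |Sf1
b4 |Sf2
b5 |I1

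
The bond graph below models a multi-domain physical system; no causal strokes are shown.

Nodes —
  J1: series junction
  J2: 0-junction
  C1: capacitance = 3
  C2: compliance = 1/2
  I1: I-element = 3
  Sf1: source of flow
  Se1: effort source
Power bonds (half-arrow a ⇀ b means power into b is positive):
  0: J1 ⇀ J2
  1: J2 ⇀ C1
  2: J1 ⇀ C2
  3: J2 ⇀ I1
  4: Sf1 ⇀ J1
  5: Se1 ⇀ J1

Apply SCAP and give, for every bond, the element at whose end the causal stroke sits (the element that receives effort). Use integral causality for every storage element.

b4 →Sf1  (Sf1 fixes flow; stroke at Sf1)
b5 →J1  (Se1 fixes effort; stroke away)
b0 →J1  (J1: bond 4 brought flow, rest push out)
b2 →J1  (J1: bond 4 brought flow, rest push out)
b1 →J2  (prefer integral on C1)
b3 →I1  (0-jn J2 has e-setter on 1)

bond 0 stroke→J1
bond 1 stroke→J2
bond 2 stroke→J1
bond 3 stroke→I1
bond 4 stroke→Sf1
bond 5 stroke→J1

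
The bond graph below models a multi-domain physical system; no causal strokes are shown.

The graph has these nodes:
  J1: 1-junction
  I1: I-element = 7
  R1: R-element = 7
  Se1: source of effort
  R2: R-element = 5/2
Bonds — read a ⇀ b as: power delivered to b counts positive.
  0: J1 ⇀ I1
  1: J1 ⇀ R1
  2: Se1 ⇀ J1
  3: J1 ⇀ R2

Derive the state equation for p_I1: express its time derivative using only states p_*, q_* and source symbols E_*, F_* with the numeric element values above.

bond 2 →J1  (source Se1 imposes e)
bond 0 →I1  (I1 outputs flow p/I1)
bond 1 →J1  (J1: bond 0 brought flow, rest push out)
bond 3 →J1  (common-f at J1 fixed by 0)

dp_I1/dt = E_Se1 - 19*p_I1/14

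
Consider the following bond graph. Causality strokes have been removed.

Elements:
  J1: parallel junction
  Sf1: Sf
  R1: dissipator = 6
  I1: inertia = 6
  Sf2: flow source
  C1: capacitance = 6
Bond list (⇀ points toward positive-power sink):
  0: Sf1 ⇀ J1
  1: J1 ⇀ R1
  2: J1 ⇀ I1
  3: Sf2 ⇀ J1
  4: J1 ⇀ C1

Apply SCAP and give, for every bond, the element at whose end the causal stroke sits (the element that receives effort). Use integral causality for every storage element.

b0 →Sf1  (Sf1 (Sf) sets flow on bond)
b3 →Sf2  (Sf2 fixes flow; stroke at Sf2)
b2 →I1  (I1 outputs flow p/I1)
b4 →J1  (C1: C, integral causality)
b1 →R1  (J1: bond 4 brought effort, rest push out)

bond 0 stroke→Sf1
bond 1 stroke→R1
bond 2 stroke→I1
bond 3 stroke→Sf2
bond 4 stroke→J1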